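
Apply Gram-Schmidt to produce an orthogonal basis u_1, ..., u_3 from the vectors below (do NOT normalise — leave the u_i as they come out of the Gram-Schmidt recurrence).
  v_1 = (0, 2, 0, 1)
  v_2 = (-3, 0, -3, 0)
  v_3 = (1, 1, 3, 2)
Orthogonal basis:
  u_1 = (0, 2, 0, 1)
  u_2 = (-3, 0, -3, 0)
  u_3 = (-1, -3/5, 1, 6/5)

Apply the Gram-Schmidt recurrence
  u_1 = v_1
  u_i = v_i − Σ_{j<i} ((v_i · u_j) / (u_j · u_j)) · u_j.

Step by step this gives:
  u_1 = (0, 2, 0, 1)
  u_2 = (-3, 0, -3, 0)
  u_3 = (-1, -3/5, 1, 6/5)

Orthogonality check:
  u_2 · u_1 = 0 (should be 0)
  u_3 · u_1 = 0 (should be 0)
  u_3 · u_2 = 0 (should be 0)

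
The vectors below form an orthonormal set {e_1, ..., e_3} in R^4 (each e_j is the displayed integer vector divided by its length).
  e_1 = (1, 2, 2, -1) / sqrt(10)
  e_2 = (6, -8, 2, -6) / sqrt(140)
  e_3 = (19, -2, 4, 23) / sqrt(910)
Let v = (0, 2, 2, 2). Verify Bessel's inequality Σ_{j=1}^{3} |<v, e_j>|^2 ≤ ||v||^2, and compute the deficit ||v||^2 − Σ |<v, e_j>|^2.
Σ |<v, e_j>|^2 = 136/13; ||v||^2 = 12; deficit = 20/13

Write each e_j = u_j / sqrt(<u_j, u_j>) where u_j is the displayed integer vector. Then <v, e_j> = <v, u_j> / sqrt(<u_j, u_j>), so |<v, e_j>|^2 = <v, u_j>^2 / <u_j, u_j>.
Coefficients: <v, e_1> = 6/sqrt(10), <v, e_2> = -24/sqrt(140), <v, e_3> = 50/sqrt(910).
Square and sum: Σ |<v, e_j>|^2 = 136/13.
Compute ||v||^2 = v·v = 12.
Deficit = 12 − 136/13 = 20/13 ≥ 0, confirming Bessel's inequality. (The deficit equals ||v − Σ <v,e_j> e_j||^2, the squared distance from v to span{e_j}.)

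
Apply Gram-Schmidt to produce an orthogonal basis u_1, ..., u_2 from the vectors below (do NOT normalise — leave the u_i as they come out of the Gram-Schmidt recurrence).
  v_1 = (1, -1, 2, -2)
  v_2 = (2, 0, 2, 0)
Orthogonal basis:
  u_1 = (1, -1, 2, -2)
  u_2 = (7/5, 3/5, 4/5, 6/5)

Apply the Gram-Schmidt recurrence
  u_1 = v_1
  u_i = v_i − Σ_{j<i} ((v_i · u_j) / (u_j · u_j)) · u_j.

Step by step this gives:
  u_1 = (1, -1, 2, -2)
  u_2 = (7/5, 3/5, 4/5, 6/5)

Orthogonality check:
  u_2 · u_1 = 0 (should be 0)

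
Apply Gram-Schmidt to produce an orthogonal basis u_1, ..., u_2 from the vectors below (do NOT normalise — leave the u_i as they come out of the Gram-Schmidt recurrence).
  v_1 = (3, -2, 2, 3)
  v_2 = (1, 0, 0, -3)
Orthogonal basis:
  u_1 = (3, -2, 2, 3)
  u_2 = (22/13, -6/13, 6/13, -30/13)

Apply the Gram-Schmidt recurrence
  u_1 = v_1
  u_i = v_i − Σ_{j<i} ((v_i · u_j) / (u_j · u_j)) · u_j.

Step by step this gives:
  u_1 = (3, -2, 2, 3)
  u_2 = (22/13, -6/13, 6/13, -30/13)

Orthogonality check:
  u_2 · u_1 = 0 (should be 0)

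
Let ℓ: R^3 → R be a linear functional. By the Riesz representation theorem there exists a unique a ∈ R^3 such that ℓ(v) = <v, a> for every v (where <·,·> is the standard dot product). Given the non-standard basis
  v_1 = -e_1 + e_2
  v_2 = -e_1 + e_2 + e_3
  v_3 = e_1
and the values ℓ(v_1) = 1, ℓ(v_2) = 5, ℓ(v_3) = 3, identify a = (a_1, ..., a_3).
a = (3, 4, 4)

Write a = (a_1, ..., a_3) in the standard basis. For each basis vector v_i, ℓ(v_i) = <v_i, a> is a linear equation in the a_j's. Collect the n equations into a matrix system V a = ℓ, where row i of V is v_i (expressed in the standard basis). Since V is invertible (lower-triangular with 1s on the diagonal, up to permutation), solve by back-substitution:
  V =
[[-1, 1, 0],
 [-1, 1, 1],
 [1, 0, 0]]
  V a = (1, 5, 3)
Solving gives a = (3, 4, 4).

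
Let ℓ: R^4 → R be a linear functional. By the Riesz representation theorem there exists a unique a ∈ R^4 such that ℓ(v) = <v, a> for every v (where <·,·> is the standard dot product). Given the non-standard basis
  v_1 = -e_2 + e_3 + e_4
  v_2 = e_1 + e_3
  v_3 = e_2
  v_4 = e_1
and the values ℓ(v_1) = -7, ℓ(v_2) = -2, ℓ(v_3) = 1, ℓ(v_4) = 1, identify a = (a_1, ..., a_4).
a = (1, 1, -3, -3)

Write a = (a_1, ..., a_4) in the standard basis. For each basis vector v_i, ℓ(v_i) = <v_i, a> is a linear equation in the a_j's. Collect the n equations into a matrix system V a = ℓ, where row i of V is v_i (expressed in the standard basis). Since V is invertible (lower-triangular with 1s on the diagonal, up to permutation), solve by back-substitution:
  V =
[[0, -1, 1, 1],
 [1, 0, 1, 0],
 [0, 1, 0, 0],
 [1, 0, 0, 0]]
  V a = (-7, -2, 1, 1)
Solving gives a = (1, 1, -3, -3).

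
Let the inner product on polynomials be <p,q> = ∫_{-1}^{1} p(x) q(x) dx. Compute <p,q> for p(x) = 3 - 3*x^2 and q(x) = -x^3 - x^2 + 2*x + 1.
<p,q> = 16/5

Expand the product: p(x)·q(x) = 3*x^5 + 3*x^4 - 9*x^3 - 6*x^2 + 6*x + 3.
∫_{-1}^{1} of each monomial x^k gives [2/(k+1) if k even, 0 if k odd]. Integrating term-by-term (or equivalently evaluating the antiderivative F(x) = x^6/2 + 3*x^5/5 - 9*x^4/4 - 2*x^3 + 3*x^2 + 3*x at the endpoints):
  F(1) − F(−1) = 57/20 − (-7/20) = 16/5.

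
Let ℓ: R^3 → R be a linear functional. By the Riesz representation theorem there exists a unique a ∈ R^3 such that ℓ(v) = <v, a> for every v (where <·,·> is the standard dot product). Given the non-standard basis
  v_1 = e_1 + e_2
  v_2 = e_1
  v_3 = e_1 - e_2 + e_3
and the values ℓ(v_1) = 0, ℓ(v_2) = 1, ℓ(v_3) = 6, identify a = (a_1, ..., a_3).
a = (1, -1, 4)

Write a = (a_1, ..., a_3) in the standard basis. For each basis vector v_i, ℓ(v_i) = <v_i, a> is a linear equation in the a_j's. Collect the n equations into a matrix system V a = ℓ, where row i of V is v_i (expressed in the standard basis). Since V is invertible (lower-triangular with 1s on the diagonal, up to permutation), solve by back-substitution:
  V =
[[1, 1, 0],
 [1, 0, 0],
 [1, -1, 1]]
  V a = (0, 1, 6)
Solving gives a = (1, -1, 4).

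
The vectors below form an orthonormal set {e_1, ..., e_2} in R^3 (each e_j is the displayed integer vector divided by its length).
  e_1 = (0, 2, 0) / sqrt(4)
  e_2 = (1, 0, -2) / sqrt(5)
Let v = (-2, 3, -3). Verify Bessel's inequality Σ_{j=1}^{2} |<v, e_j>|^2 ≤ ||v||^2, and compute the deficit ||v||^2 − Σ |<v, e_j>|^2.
Σ |<v, e_j>|^2 = 61/5; ||v||^2 = 22; deficit = 49/5

Write each e_j = u_j / sqrt(<u_j, u_j>) where u_j is the displayed integer vector. Then <v, e_j> = <v, u_j> / sqrt(<u_j, u_j>), so |<v, e_j>|^2 = <v, u_j>^2 / <u_j, u_j>.
Coefficients: <v, e_1> = 6/sqrt(4), <v, e_2> = 4/sqrt(5).
Square and sum: Σ |<v, e_j>|^2 = 61/5.
Compute ||v||^2 = v·v = 22.
Deficit = 22 − 61/5 = 49/5 ≥ 0, confirming Bessel's inequality. (The deficit equals ||v − Σ <v,e_j> e_j||^2, the squared distance from v to span{e_j}.)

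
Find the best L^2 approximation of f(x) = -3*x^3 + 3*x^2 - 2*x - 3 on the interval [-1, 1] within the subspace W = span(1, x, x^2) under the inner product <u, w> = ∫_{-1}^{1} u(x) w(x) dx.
g(x) = 3*x^2 - 19*x/5 - 3

The best approximation g ∈ W is the orthogonal projection of f onto W. Writing g = a_0 + a_1 x + a_2 x^2, the coefficients solve the normal equations G · a = b where
  G_{ij} = <φ_i, φ_j> and b_i = <f, φ_i>, with φ_0 = 1, φ_1 = x, φ_2 = x^2.
G =
  [2, 0, 2/3]
  [0, 2/3, 0]
  [2/3, 0, 2/5],
b = (-4, -38/15, -4/5).
Solving gives a_0 = -3, a_1 = -19/5, a_2 = 3, so
  g(x) = 3*x^2 - 19*x/5 - 3.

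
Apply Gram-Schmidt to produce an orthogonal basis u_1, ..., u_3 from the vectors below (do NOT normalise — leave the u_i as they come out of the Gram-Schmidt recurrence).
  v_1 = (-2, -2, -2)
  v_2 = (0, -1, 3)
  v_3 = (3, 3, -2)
Orthogonal basis:
  u_1 = (-2, -2, -2)
  u_2 = (-2/3, -5/3, 7/3)
  u_3 = (10/13, -15/26, -5/26)

Apply the Gram-Schmidt recurrence
  u_1 = v_1
  u_i = v_i − Σ_{j<i} ((v_i · u_j) / (u_j · u_j)) · u_j.

Step by step this gives:
  u_1 = (-2, -2, -2)
  u_2 = (-2/3, -5/3, 7/3)
  u_3 = (10/13, -15/26, -5/26)

Orthogonality check:
  u_2 · u_1 = 0 (should be 0)
  u_3 · u_1 = 0 (should be 0)
  u_3 · u_2 = 0 (should be 0)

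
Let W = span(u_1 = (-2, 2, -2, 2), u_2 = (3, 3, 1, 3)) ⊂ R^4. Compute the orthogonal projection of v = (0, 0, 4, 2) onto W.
proj_W(v) = (52/27, 14/27, 10/9, 14/27)

Set up U = [u_1 | ... | u_2] ∈ R^(4×2). The projector onto W = col(U) is P = U (U^T U)^(-1) U^T.
Compute U^T U =
  [16, 4]
  [4, 28],
and U^T v = (-4, 10).
Solve U^T U · c = U^T v for the coefficients: c = (-19/54, 11/27). The projection is proj_W(v) = U c.
Check: (v - proj_W(v)) · u_1 = 0  (should be 0).
Check: (v - proj_W(v)) · u_2 = 0  (should be 0).
Result: proj_W(v) = (52/27, 14/27, 10/9, 14/27).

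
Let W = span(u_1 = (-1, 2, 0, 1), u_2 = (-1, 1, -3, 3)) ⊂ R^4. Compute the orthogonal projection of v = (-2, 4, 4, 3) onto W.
proj_W(v) = (-13/6, 106/21, 15/7, 31/42)

Set up U = [u_1 | ... | u_2] ∈ R^(4×2). The projector onto W = col(U) is P = U (U^T U)^(-1) U^T.
Compute U^T U =
  [6, 6]
  [6, 20],
and U^T v = (13, 3).
Solve U^T U · c = U^T v for the coefficients: c = (121/42, -5/7). The projection is proj_W(v) = U c.
Check: (v - proj_W(v)) · u_1 = 0  (should be 0).
Check: (v - proj_W(v)) · u_2 = 0  (should be 0).
Result: proj_W(v) = (-13/6, 106/21, 15/7, 31/42).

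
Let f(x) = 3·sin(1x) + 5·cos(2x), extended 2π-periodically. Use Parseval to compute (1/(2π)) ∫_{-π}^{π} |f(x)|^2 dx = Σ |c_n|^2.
Σ |c_n|^2 = 17

Expand |f|^2 and use orthogonality of {sin(nx), cos(mx)} on [-π, π]:
  ∫_{-π}^{π} sin(nx)^2 dx = π, ∫ cos(mx)^2 dx = π, and cross terms integrate to 0.
So ∫_{-π}^{π} f(x)^2 dx = 3^2 · π + 5^2 · π = (9 + 25)π.
Divide by 2π: (9 + 25)/2 = 17.
By Parseval, this equals Σ |c_n|^2.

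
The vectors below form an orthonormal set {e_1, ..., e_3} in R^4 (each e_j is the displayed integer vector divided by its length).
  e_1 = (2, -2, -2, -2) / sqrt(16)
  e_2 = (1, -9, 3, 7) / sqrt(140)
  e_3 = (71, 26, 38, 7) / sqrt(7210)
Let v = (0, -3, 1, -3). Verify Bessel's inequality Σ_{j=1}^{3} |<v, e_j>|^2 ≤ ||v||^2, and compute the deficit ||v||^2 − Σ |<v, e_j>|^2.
Σ |<v, e_j>|^2 = 1513/206; ||v||^2 = 19; deficit = 2401/206

Write each e_j = u_j / sqrt(<u_j, u_j>) where u_j is the displayed integer vector. Then <v, e_j> = <v, u_j> / sqrt(<u_j, u_j>), so |<v, e_j>|^2 = <v, u_j>^2 / <u_j, u_j>.
Coefficients: <v, e_1> = 10/sqrt(16), <v, e_2> = 9/sqrt(140), <v, e_3> = -61/sqrt(7210).
Square and sum: Σ |<v, e_j>|^2 = 1513/206.
Compute ||v||^2 = v·v = 19.
Deficit = 19 − 1513/206 = 2401/206 ≥ 0, confirming Bessel's inequality. (The deficit equals ||v − Σ <v,e_j> e_j||^2, the squared distance from v to span{e_j}.)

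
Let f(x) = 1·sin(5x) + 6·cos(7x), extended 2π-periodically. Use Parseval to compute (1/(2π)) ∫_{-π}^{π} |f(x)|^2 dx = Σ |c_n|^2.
Σ |c_n|^2 = 37/2

Expand |f|^2 and use orthogonality of {sin(nx), cos(mx)} on [-π, π]:
  ∫_{-π}^{π} sin(nx)^2 dx = π, ∫ cos(mx)^2 dx = π, and cross terms integrate to 0.
So ∫_{-π}^{π} f(x)^2 dx = 1^2 · π + 6^2 · π = (1 + 36)π.
Divide by 2π: (1 + 36)/2 = 37/2.
By Parseval, this equals Σ |c_n|^2.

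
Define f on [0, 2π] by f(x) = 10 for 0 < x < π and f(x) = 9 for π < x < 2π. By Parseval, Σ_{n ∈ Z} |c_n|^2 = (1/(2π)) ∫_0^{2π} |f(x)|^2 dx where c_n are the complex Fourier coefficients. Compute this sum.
Σ |c_n|^2 = 181/2

Parseval equates the L^2 energy of f (normalised by 1/(2π)) with the ℓ^2 sum of its Fourier coefficients: (1/(2π)) ∫_0^{2π} |f|^2 = Σ |c_n|^2.
Compute the left side: (1/(2π)) [∫_0^π 10^2 dx + ∫_π^{2π} 9^2 dx] = (1/(2π)) · (100π + 81π) = (100 + 81)/2 = 181/2.
So Σ_{n ∈ Z} |c_n|^2 = 181/2.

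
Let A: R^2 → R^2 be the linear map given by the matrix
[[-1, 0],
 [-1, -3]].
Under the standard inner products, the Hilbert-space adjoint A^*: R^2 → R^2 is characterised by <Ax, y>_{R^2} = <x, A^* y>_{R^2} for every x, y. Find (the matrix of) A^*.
A^* = A^T =
[[-1, -1],
 [0, -3]]

For real matrices with standard dot products, the defining identity <Ax, y> = <x, A^* y> gives (Ax)^T y = x^T (A^*) y, i.e. x^T A^T y = x^T (A^*) y. Since this holds for all x, y, we must have A^* = A^T. Therefore
A^* =
[[-1, -1],
 [0, -3]].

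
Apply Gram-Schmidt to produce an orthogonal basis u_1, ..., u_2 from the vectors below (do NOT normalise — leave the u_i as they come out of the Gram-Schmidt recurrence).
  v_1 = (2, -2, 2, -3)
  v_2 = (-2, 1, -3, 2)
Orthogonal basis:
  u_1 = (2, -2, 2, -3)
  u_2 = (-2/7, -5/7, -9/7, -4/7)

Apply the Gram-Schmidt recurrence
  u_1 = v_1
  u_i = v_i − Σ_{j<i} ((v_i · u_j) / (u_j · u_j)) · u_j.

Step by step this gives:
  u_1 = (2, -2, 2, -3)
  u_2 = (-2/7, -5/7, -9/7, -4/7)

Orthogonality check:
  u_2 · u_1 = 0 (should be 0)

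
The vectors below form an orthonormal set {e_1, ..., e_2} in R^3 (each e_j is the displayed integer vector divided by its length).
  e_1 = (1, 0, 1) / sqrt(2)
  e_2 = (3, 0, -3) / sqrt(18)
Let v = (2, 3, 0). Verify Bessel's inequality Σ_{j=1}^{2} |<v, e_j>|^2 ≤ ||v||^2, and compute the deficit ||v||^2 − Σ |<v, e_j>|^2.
Σ |<v, e_j>|^2 = 4; ||v||^2 = 13; deficit = 9

Write each e_j = u_j / sqrt(<u_j, u_j>) where u_j is the displayed integer vector. Then <v, e_j> = <v, u_j> / sqrt(<u_j, u_j>), so |<v, e_j>|^2 = <v, u_j>^2 / <u_j, u_j>.
Coefficients: <v, e_1> = 2/sqrt(2), <v, e_2> = 6/sqrt(18).
Square and sum: Σ |<v, e_j>|^2 = 4.
Compute ||v||^2 = v·v = 13.
Deficit = 13 − 4 = 9 ≥ 0, confirming Bessel's inequality. (The deficit equals ||v − Σ <v,e_j> e_j||^2, the squared distance from v to span{e_j}.)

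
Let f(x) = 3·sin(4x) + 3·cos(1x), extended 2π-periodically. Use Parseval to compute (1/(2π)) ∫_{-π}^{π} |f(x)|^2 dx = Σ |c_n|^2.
Σ |c_n|^2 = 9

Expand |f|^2 and use orthogonality of {sin(nx), cos(mx)} on [-π, π]:
  ∫_{-π}^{π} sin(nx)^2 dx = π, ∫ cos(mx)^2 dx = π, and cross terms integrate to 0.
So ∫_{-π}^{π} f(x)^2 dx = 3^2 · π + 3^2 · π = (9 + 9)π.
Divide by 2π: (9 + 9)/2 = 9.
By Parseval, this equals Σ |c_n|^2.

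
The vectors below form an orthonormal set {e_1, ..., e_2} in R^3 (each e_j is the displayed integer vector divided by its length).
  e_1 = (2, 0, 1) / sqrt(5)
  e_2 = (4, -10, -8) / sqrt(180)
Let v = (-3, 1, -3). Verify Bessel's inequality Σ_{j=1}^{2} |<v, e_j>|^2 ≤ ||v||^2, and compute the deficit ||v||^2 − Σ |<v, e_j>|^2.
Σ |<v, e_j>|^2 = 146/9; ||v||^2 = 19; deficit = 25/9

Write each e_j = u_j / sqrt(<u_j, u_j>) where u_j is the displayed integer vector. Then <v, e_j> = <v, u_j> / sqrt(<u_j, u_j>), so |<v, e_j>|^2 = <v, u_j>^2 / <u_j, u_j>.
Coefficients: <v, e_1> = -9/sqrt(5), <v, e_2> = 2/sqrt(180).
Square and sum: Σ |<v, e_j>|^2 = 146/9.
Compute ||v||^2 = v·v = 19.
Deficit = 19 − 146/9 = 25/9 ≥ 0, confirming Bessel's inequality. (The deficit equals ||v − Σ <v,e_j> e_j||^2, the squared distance from v to span{e_j}.)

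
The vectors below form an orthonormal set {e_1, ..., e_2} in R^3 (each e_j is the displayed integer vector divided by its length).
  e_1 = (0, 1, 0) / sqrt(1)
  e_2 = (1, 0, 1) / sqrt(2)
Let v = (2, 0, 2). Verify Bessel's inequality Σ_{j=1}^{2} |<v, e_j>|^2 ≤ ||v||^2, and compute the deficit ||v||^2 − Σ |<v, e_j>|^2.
Σ |<v, e_j>|^2 = 8; ||v||^2 = 8; deficit = 0

Write each e_j = u_j / sqrt(<u_j, u_j>) where u_j is the displayed integer vector. Then <v, e_j> = <v, u_j> / sqrt(<u_j, u_j>), so |<v, e_j>|^2 = <v, u_j>^2 / <u_j, u_j>.
Coefficients: <v, e_1> = 0/sqrt(1), <v, e_2> = 4/sqrt(2).
Square and sum: Σ |<v, e_j>|^2 = 8.
Compute ||v||^2 = v·v = 8.
Deficit = 8 − 8 = 0 ≥ 0, confirming Bessel's inequality. (The deficit equals ||v − Σ <v,e_j> e_j||^2, the squared distance from v to span{e_j}.)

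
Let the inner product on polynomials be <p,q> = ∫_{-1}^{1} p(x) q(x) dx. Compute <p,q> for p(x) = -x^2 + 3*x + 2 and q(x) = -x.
<p,q> = -2

Expand the product: p(x)·q(x) = x^3 - 3*x^2 - 2*x.
∫_{-1}^{1} of each monomial x^k gives [2/(k+1) if k even, 0 if k odd]. Integrating term-by-term (or equivalently evaluating the antiderivative F(x) = x^4/4 - x^3 - x^2 at the endpoints):
  F(1) − F(−1) = -7/4 − (1/4) = -2.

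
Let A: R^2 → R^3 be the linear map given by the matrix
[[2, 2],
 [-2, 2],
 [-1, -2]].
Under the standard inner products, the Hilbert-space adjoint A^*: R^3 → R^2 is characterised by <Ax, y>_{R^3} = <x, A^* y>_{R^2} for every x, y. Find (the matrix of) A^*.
A^* = A^T =
[[2, -2, -1],
 [2, 2, -2]]

For real matrices with standard dot products, the defining identity <Ax, y> = <x, A^* y> gives (Ax)^T y = x^T (A^*) y, i.e. x^T A^T y = x^T (A^*) y. Since this holds for all x, y, we must have A^* = A^T. Therefore
A^* =
[[2, -2, -1],
 [2, 2, -2]].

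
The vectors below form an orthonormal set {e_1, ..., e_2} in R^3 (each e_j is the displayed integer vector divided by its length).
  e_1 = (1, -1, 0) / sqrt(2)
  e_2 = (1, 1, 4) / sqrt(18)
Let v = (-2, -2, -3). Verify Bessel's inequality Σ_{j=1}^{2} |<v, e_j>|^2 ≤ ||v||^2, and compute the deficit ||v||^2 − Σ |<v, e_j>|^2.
Σ |<v, e_j>|^2 = 128/9; ||v||^2 = 17; deficit = 25/9

Write each e_j = u_j / sqrt(<u_j, u_j>) where u_j is the displayed integer vector. Then <v, e_j> = <v, u_j> / sqrt(<u_j, u_j>), so |<v, e_j>|^2 = <v, u_j>^2 / <u_j, u_j>.
Coefficients: <v, e_1> = 0/sqrt(2), <v, e_2> = -16/sqrt(18).
Square and sum: Σ |<v, e_j>|^2 = 128/9.
Compute ||v||^2 = v·v = 17.
Deficit = 17 − 128/9 = 25/9 ≥ 0, confirming Bessel's inequality. (The deficit equals ||v − Σ <v,e_j> e_j||^2, the squared distance from v to span{e_j}.)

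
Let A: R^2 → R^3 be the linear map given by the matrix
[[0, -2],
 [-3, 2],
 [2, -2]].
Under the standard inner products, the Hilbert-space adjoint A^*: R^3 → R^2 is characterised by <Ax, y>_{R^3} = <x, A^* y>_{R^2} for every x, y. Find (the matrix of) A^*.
A^* = A^T =
[[0, -3, 2],
 [-2, 2, -2]]

For real matrices with standard dot products, the defining identity <Ax, y> = <x, A^* y> gives (Ax)^T y = x^T (A^*) y, i.e. x^T A^T y = x^T (A^*) y. Since this holds for all x, y, we must have A^* = A^T. Therefore
A^* =
[[0, -3, 2],
 [-2, 2, -2]].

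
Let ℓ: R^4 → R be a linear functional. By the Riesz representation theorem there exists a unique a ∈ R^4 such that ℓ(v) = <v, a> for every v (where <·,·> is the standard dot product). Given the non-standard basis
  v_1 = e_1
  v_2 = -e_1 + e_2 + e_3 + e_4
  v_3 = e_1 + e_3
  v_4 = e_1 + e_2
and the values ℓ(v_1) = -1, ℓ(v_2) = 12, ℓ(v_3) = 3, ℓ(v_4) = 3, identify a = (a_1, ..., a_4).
a = (-1, 4, 4, 3)

Write a = (a_1, ..., a_4) in the standard basis. For each basis vector v_i, ℓ(v_i) = <v_i, a> is a linear equation in the a_j's. Collect the n equations into a matrix system V a = ℓ, where row i of V is v_i (expressed in the standard basis). Since V is invertible (lower-triangular with 1s on the diagonal, up to permutation), solve by back-substitution:
  V =
[[1, 0, 0, 0],
 [-1, 1, 1, 1],
 [1, 0, 1, 0],
 [1, 1, 0, 0]]
  V a = (-1, 12, 3, 3)
Solving gives a = (-1, 4, 4, 3).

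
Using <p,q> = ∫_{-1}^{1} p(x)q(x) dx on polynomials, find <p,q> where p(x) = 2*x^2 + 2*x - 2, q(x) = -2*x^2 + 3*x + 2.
<p,q> = -4/15

Expand the product: p(x)·q(x) = -4*x^4 + 2*x^3 + 14*x^2 - 2*x - 4.
∫_{-1}^{1} of each monomial x^k gives [2/(k+1) if k even, 0 if k odd]. Integrating term-by-term (or equivalently evaluating the antiderivative F(x) = -4*x^5/5 + x^4/2 + 14*x^3/3 - x^2 - 4*x at the endpoints):
  F(1) − F(−1) = -19/30 − (-11/30) = -4/15.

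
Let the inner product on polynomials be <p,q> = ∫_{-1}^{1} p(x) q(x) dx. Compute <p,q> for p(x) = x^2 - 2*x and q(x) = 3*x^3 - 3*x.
<p,q> = 8/5

Expand the product: p(x)·q(x) = 3*x^5 - 6*x^4 - 3*x^3 + 6*x^2.
∫_{-1}^{1} of each monomial x^k gives [2/(k+1) if k even, 0 if k odd]. Integrating term-by-term (or equivalently evaluating the antiderivative F(x) = x^6/2 - 6*x^5/5 - 3*x^4/4 + 2*x^3 at the endpoints):
  F(1) − F(−1) = 11/20 − (-21/20) = 8/5.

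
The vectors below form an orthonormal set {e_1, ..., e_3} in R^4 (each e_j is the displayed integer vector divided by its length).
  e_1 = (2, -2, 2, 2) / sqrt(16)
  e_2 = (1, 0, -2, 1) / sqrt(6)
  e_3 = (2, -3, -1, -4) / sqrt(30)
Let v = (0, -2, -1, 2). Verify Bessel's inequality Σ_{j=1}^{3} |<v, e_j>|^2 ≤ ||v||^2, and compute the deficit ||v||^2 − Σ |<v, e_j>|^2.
Σ |<v, e_j>|^2 = 99/20; ||v||^2 = 9; deficit = 81/20

Write each e_j = u_j / sqrt(<u_j, u_j>) where u_j is the displayed integer vector. Then <v, e_j> = <v, u_j> / sqrt(<u_j, u_j>), so |<v, e_j>|^2 = <v, u_j>^2 / <u_j, u_j>.
Coefficients: <v, e_1> = 6/sqrt(16), <v, e_2> = 4/sqrt(6), <v, e_3> = -1/sqrt(30).
Square and sum: Σ |<v, e_j>|^2 = 99/20.
Compute ||v||^2 = v·v = 9.
Deficit = 9 − 99/20 = 81/20 ≥ 0, confirming Bessel's inequality. (The deficit equals ||v − Σ <v,e_j> e_j||^2, the squared distance from v to span{e_j}.)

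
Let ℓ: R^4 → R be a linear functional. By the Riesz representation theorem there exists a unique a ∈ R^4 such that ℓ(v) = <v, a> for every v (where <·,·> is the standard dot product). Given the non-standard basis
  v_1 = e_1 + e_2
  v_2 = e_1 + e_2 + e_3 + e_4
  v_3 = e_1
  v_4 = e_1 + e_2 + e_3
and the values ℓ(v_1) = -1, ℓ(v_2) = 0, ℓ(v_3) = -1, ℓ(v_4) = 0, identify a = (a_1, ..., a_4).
a = (-1, 0, 1, 0)

Write a = (a_1, ..., a_4) in the standard basis. For each basis vector v_i, ℓ(v_i) = <v_i, a> is a linear equation in the a_j's. Collect the n equations into a matrix system V a = ℓ, where row i of V is v_i (expressed in the standard basis). Since V is invertible (lower-triangular with 1s on the diagonal, up to permutation), solve by back-substitution:
  V =
[[1, 1, 0, 0],
 [1, 1, 1, 1],
 [1, 0, 0, 0],
 [1, 1, 1, 0]]
  V a = (-1, 0, -1, 0)
Solving gives a = (-1, 0, 1, 0).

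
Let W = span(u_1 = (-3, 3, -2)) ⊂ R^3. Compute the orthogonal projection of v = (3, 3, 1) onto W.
proj_W(v) = (3/11, -3/11, 2/11)

Set up U = [u_1 | ... | u_1] ∈ R^(3×1). The projector onto W = col(U) is P = U (U^T U)^(-1) U^T.
Compute U^T U =
  [22],
and U^T v = (-2).
Solve U^T U · c = U^T v for the coefficients: c = (-1/11). The projection is proj_W(v) = U c.
Check: (v - proj_W(v)) · u_1 = 0  (should be 0).
Result: proj_W(v) = (3/11, -3/11, 2/11).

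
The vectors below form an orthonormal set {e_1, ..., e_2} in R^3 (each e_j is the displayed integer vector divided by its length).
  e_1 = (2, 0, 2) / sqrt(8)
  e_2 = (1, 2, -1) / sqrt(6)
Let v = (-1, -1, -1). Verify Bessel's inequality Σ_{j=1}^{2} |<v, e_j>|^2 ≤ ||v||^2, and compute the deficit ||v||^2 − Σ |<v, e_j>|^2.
Σ |<v, e_j>|^2 = 8/3; ||v||^2 = 3; deficit = 1/3

Write each e_j = u_j / sqrt(<u_j, u_j>) where u_j is the displayed integer vector. Then <v, e_j> = <v, u_j> / sqrt(<u_j, u_j>), so |<v, e_j>|^2 = <v, u_j>^2 / <u_j, u_j>.
Coefficients: <v, e_1> = -4/sqrt(8), <v, e_2> = -2/sqrt(6).
Square and sum: Σ |<v, e_j>|^2 = 8/3.
Compute ||v||^2 = v·v = 3.
Deficit = 3 − 8/3 = 1/3 ≥ 0, confirming Bessel's inequality. (The deficit equals ||v − Σ <v,e_j> e_j||^2, the squared distance from v to span{e_j}.)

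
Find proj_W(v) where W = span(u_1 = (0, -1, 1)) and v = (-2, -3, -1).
proj_W(v) = (0, -1, 1)

Set up U = [u_1 | ... | u_1] ∈ R^(3×1). The projector onto W = col(U) is P = U (U^T U)^(-1) U^T.
Compute U^T U =
  [2],
and U^T v = (2).
Solve U^T U · c = U^T v for the coefficients: c = (1). The projection is proj_W(v) = U c.
Check: (v - proj_W(v)) · u_1 = 0  (should be 0).
Result: proj_W(v) = (0, -1, 1).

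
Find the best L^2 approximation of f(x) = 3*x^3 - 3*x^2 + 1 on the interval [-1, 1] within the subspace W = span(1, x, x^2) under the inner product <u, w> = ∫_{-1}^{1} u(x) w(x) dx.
g(x) = -3*x^2 + 9*x/5 + 1

The best approximation g ∈ W is the orthogonal projection of f onto W. Writing g = a_0 + a_1 x + a_2 x^2, the coefficients solve the normal equations G · a = b where
  G_{ij} = <φ_i, φ_j> and b_i = <f, φ_i>, with φ_0 = 1, φ_1 = x, φ_2 = x^2.
G =
  [2, 0, 2/3]
  [0, 2/3, 0]
  [2/3, 0, 2/5],
b = (0, 6/5, -8/15).
Solving gives a_0 = 1, a_1 = 9/5, a_2 = -3, so
  g(x) = -3*x^2 + 9*x/5 + 1.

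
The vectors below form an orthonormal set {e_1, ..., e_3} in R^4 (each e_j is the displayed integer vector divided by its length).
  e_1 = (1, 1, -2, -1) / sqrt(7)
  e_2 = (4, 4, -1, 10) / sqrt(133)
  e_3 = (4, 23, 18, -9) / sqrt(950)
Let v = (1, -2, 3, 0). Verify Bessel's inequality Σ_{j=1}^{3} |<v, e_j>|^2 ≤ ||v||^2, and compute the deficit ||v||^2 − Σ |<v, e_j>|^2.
Σ |<v, e_j>|^2 = 188/25; ||v||^2 = 14; deficit = 162/25

Write each e_j = u_j / sqrt(<u_j, u_j>) where u_j is the displayed integer vector. Then <v, e_j> = <v, u_j> / sqrt(<u_j, u_j>), so |<v, e_j>|^2 = <v, u_j>^2 / <u_j, u_j>.
Coefficients: <v, e_1> = -7/sqrt(7), <v, e_2> = -7/sqrt(133), <v, e_3> = 12/sqrt(950).
Square and sum: Σ |<v, e_j>|^2 = 188/25.
Compute ||v||^2 = v·v = 14.
Deficit = 14 − 188/25 = 162/25 ≥ 0, confirming Bessel's inequality. (The deficit equals ||v − Σ <v,e_j> e_j||^2, the squared distance from v to span{e_j}.)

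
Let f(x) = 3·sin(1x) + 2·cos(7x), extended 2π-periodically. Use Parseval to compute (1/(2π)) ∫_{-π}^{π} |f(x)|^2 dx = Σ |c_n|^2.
Σ |c_n|^2 = 13/2

Expand |f|^2 and use orthogonality of {sin(nx), cos(mx)} on [-π, π]:
  ∫_{-π}^{π} sin(nx)^2 dx = π, ∫ cos(mx)^2 dx = π, and cross terms integrate to 0.
So ∫_{-π}^{π} f(x)^2 dx = 3^2 · π + 2^2 · π = (9 + 4)π.
Divide by 2π: (9 + 4)/2 = 13/2.
By Parseval, this equals Σ |c_n|^2.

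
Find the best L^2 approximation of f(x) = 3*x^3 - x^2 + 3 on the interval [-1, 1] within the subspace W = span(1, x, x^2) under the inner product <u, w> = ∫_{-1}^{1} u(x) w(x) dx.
g(x) = -x^2 + 9*x/5 + 3

The best approximation g ∈ W is the orthogonal projection of f onto W. Writing g = a_0 + a_1 x + a_2 x^2, the coefficients solve the normal equations G · a = b where
  G_{ij} = <φ_i, φ_j> and b_i = <f, φ_i>, with φ_0 = 1, φ_1 = x, φ_2 = x^2.
G =
  [2, 0, 2/3]
  [0, 2/3, 0]
  [2/3, 0, 2/5],
b = (16/3, 6/5, 8/5).
Solving gives a_0 = 3, a_1 = 9/5, a_2 = -1, so
  g(x) = -x^2 + 9*x/5 + 3.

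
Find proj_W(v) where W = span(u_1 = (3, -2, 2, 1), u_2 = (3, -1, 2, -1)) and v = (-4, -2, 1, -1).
proj_W(v) = (-105/74, 21/37, -35/37, 21/74)

Set up U = [u_1 | ... | u_2] ∈ R^(4×2). The projector onto W = col(U) is P = U (U^T U)^(-1) U^T.
Compute U^T U =
  [18, 14]
  [14, 15],
and U^T v = (-7, -7).
Solve U^T U · c = U^T v for the coefficients: c = (-7/74, -14/37). The projection is proj_W(v) = U c.
Check: (v - proj_W(v)) · u_1 = 0  (should be 0).
Check: (v - proj_W(v)) · u_2 = 0  (should be 0).
Result: proj_W(v) = (-105/74, 21/37, -35/37, 21/74).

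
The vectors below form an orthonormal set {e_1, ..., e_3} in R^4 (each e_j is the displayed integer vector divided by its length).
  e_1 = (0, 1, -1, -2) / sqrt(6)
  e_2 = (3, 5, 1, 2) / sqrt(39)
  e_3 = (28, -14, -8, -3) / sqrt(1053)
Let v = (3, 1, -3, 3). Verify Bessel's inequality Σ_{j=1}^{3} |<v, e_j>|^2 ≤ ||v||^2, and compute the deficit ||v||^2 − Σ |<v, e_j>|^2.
Σ |<v, e_j>|^2 = 1210/81; ||v||^2 = 28; deficit = 1058/81

Write each e_j = u_j / sqrt(<u_j, u_j>) where u_j is the displayed integer vector. Then <v, e_j> = <v, u_j> / sqrt(<u_j, u_j>), so |<v, e_j>|^2 = <v, u_j>^2 / <u_j, u_j>.
Coefficients: <v, e_1> = -2/sqrt(6), <v, e_2> = 17/sqrt(39), <v, e_3> = 85/sqrt(1053).
Square and sum: Σ |<v, e_j>|^2 = 1210/81.
Compute ||v||^2 = v·v = 28.
Deficit = 28 − 1210/81 = 1058/81 ≥ 0, confirming Bessel's inequality. (The deficit equals ||v − Σ <v,e_j> e_j||^2, the squared distance from v to span{e_j}.)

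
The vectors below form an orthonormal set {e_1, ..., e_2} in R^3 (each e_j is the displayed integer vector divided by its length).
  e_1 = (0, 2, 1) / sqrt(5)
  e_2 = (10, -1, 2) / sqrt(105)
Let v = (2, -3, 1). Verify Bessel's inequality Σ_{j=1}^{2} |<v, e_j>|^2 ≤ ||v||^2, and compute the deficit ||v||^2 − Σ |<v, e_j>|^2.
Σ |<v, e_j>|^2 = 230/21; ||v||^2 = 14; deficit = 64/21

Write each e_j = u_j / sqrt(<u_j, u_j>) where u_j is the displayed integer vector. Then <v, e_j> = <v, u_j> / sqrt(<u_j, u_j>), so |<v, e_j>|^2 = <v, u_j>^2 / <u_j, u_j>.
Coefficients: <v, e_1> = -5/sqrt(5), <v, e_2> = 25/sqrt(105).
Square and sum: Σ |<v, e_j>|^2 = 230/21.
Compute ||v||^2 = v·v = 14.
Deficit = 14 − 230/21 = 64/21 ≥ 0, confirming Bessel's inequality. (The deficit equals ||v − Σ <v,e_j> e_j||^2, the squared distance from v to span{e_j}.)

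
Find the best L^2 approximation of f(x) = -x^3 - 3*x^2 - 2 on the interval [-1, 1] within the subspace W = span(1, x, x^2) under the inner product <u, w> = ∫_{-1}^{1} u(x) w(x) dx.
g(x) = -3*x^2 - 3*x/5 - 2

The best approximation g ∈ W is the orthogonal projection of f onto W. Writing g = a_0 + a_1 x + a_2 x^2, the coefficients solve the normal equations G · a = b where
  G_{ij} = <φ_i, φ_j> and b_i = <f, φ_i>, with φ_0 = 1, φ_1 = x, φ_2 = x^2.
G =
  [2, 0, 2/3]
  [0, 2/3, 0]
  [2/3, 0, 2/5],
b = (-6, -2/5, -38/15).
Solving gives a_0 = -2, a_1 = -3/5, a_2 = -3, so
  g(x) = -3*x^2 - 3*x/5 - 2.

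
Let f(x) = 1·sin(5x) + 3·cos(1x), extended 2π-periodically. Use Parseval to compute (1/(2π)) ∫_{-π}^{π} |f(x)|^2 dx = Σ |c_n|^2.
Σ |c_n|^2 = 5

Expand |f|^2 and use orthogonality of {sin(nx), cos(mx)} on [-π, π]:
  ∫_{-π}^{π} sin(nx)^2 dx = π, ∫ cos(mx)^2 dx = π, and cross terms integrate to 0.
So ∫_{-π}^{π} f(x)^2 dx = 1^2 · π + 3^2 · π = (1 + 9)π.
Divide by 2π: (1 + 9)/2 = 5.
By Parseval, this equals Σ |c_n|^2.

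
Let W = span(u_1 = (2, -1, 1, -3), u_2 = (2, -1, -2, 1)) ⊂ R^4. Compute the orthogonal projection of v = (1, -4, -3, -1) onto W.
proj_W(v) = (3, -3/2, -9/5, -1/10)

Set up U = [u_1 | ... | u_2] ∈ R^(4×2). The projector onto W = col(U) is P = U (U^T U)^(-1) U^T.
Compute U^T U =
  [15, 0]
  [0, 10],
and U^T v = (6, 11).
Solve U^T U · c = U^T v for the coefficients: c = (2/5, 11/10). The projection is proj_W(v) = U c.
Check: (v - proj_W(v)) · u_1 = 0  (should be 0).
Check: (v - proj_W(v)) · u_2 = 0  (should be 0).
Result: proj_W(v) = (3, -3/2, -9/5, -1/10).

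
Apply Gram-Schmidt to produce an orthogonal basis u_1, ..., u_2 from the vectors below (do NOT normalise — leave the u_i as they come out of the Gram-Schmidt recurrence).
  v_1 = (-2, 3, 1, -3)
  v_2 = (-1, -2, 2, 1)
Orthogonal basis:
  u_1 = (-2, 3, 1, -3)
  u_2 = (-33/23, -31/23, 51/23, 8/23)

Apply the Gram-Schmidt recurrence
  u_1 = v_1
  u_i = v_i − Σ_{j<i} ((v_i · u_j) / (u_j · u_j)) · u_j.

Step by step this gives:
  u_1 = (-2, 3, 1, -3)
  u_2 = (-33/23, -31/23, 51/23, 8/23)

Orthogonality check:
  u_2 · u_1 = 0 (should be 0)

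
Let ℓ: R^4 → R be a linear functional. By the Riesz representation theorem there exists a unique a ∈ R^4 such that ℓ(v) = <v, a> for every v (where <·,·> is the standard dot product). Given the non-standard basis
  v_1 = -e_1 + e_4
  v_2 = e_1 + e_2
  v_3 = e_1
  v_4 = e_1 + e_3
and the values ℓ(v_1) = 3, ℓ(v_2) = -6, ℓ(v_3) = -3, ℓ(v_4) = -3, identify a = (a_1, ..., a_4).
a = (-3, -3, 0, 0)

Write a = (a_1, ..., a_4) in the standard basis. For each basis vector v_i, ℓ(v_i) = <v_i, a> is a linear equation in the a_j's. Collect the n equations into a matrix system V a = ℓ, where row i of V is v_i (expressed in the standard basis). Since V is invertible (lower-triangular with 1s on the diagonal, up to permutation), solve by back-substitution:
  V =
[[-1, 0, 0, 1],
 [1, 1, 0, 0],
 [1, 0, 0, 0],
 [1, 0, 1, 0]]
  V a = (3, -6, -3, -3)
Solving gives a = (-3, -3, 0, 0).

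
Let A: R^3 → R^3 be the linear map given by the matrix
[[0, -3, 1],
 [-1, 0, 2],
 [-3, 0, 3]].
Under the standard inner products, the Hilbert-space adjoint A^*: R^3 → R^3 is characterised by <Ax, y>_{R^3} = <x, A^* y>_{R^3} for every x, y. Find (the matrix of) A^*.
A^* = A^T =
[[0, -1, -3],
 [-3, 0, 0],
 [1, 2, 3]]

For real matrices with standard dot products, the defining identity <Ax, y> = <x, A^* y> gives (Ax)^T y = x^T (A^*) y, i.e. x^T A^T y = x^T (A^*) y. Since this holds for all x, y, we must have A^* = A^T. Therefore
A^* =
[[0, -1, -3],
 [-3, 0, 0],
 [1, 2, 3]].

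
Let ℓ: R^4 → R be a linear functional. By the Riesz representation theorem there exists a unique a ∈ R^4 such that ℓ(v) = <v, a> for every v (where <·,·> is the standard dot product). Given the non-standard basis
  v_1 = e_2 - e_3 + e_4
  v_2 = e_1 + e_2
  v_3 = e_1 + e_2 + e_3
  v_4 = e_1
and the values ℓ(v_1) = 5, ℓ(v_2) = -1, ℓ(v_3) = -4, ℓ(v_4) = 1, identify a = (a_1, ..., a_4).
a = (1, -2, -3, 4)

Write a = (a_1, ..., a_4) in the standard basis. For each basis vector v_i, ℓ(v_i) = <v_i, a> is a linear equation in the a_j's. Collect the n equations into a matrix system V a = ℓ, where row i of V is v_i (expressed in the standard basis). Since V is invertible (lower-triangular with 1s on the diagonal, up to permutation), solve by back-substitution:
  V =
[[0, 1, -1, 1],
 [1, 1, 0, 0],
 [1, 1, 1, 0],
 [1, 0, 0, 0]]
  V a = (5, -1, -4, 1)
Solving gives a = (1, -2, -3, 4).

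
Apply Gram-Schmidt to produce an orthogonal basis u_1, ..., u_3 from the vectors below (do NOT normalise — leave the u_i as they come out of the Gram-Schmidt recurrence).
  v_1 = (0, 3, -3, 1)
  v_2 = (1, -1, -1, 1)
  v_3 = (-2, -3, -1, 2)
Orthogonal basis:
  u_1 = (0, 3, -3, 1)
  u_2 = (1, -22/19, -16/19, 18/19)
  u_3 = (-46/15, -17/15, -11/15, 6/5)

Apply the Gram-Schmidt recurrence
  u_1 = v_1
  u_i = v_i − Σ_{j<i} ((v_i · u_j) / (u_j · u_j)) · u_j.

Step by step this gives:
  u_1 = (0, 3, -3, 1)
  u_2 = (1, -22/19, -16/19, 18/19)
  u_3 = (-46/15, -17/15, -11/15, 6/5)

Orthogonality check:
  u_2 · u_1 = 0 (should be 0)
  u_3 · u_1 = 0 (should be 0)
  u_3 · u_2 = 0 (should be 0)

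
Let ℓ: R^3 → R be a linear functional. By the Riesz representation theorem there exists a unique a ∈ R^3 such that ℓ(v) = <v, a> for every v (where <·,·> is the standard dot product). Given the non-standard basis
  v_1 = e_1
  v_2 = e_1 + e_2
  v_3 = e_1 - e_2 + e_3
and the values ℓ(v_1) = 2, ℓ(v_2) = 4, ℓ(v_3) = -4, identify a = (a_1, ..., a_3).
a = (2, 2, -4)

Write a = (a_1, ..., a_3) in the standard basis. For each basis vector v_i, ℓ(v_i) = <v_i, a> is a linear equation in the a_j's. Collect the n equations into a matrix system V a = ℓ, where row i of V is v_i (expressed in the standard basis). Since V is invertible (lower-triangular with 1s on the diagonal, up to permutation), solve by back-substitution:
  V =
[[1, 0, 0],
 [1, 1, 0],
 [1, -1, 1]]
  V a = (2, 4, -4)
Solving gives a = (2, 2, -4).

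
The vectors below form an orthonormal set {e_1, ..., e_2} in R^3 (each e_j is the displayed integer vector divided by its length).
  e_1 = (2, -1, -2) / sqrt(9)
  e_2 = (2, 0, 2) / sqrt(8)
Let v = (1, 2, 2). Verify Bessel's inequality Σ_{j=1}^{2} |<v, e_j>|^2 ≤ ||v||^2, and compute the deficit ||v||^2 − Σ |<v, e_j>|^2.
Σ |<v, e_j>|^2 = 113/18; ||v||^2 = 9; deficit = 49/18

Write each e_j = u_j / sqrt(<u_j, u_j>) where u_j is the displayed integer vector. Then <v, e_j> = <v, u_j> / sqrt(<u_j, u_j>), so |<v, e_j>|^2 = <v, u_j>^2 / <u_j, u_j>.
Coefficients: <v, e_1> = -4/sqrt(9), <v, e_2> = 6/sqrt(8).
Square and sum: Σ |<v, e_j>|^2 = 113/18.
Compute ||v||^2 = v·v = 9.
Deficit = 9 − 113/18 = 49/18 ≥ 0, confirming Bessel's inequality. (The deficit equals ||v − Σ <v,e_j> e_j||^2, the squared distance from v to span{e_j}.)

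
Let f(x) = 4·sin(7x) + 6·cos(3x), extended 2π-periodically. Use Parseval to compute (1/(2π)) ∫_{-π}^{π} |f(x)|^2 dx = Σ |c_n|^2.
Σ |c_n|^2 = 26

Expand |f|^2 and use orthogonality of {sin(nx), cos(mx)} on [-π, π]:
  ∫_{-π}^{π} sin(nx)^2 dx = π, ∫ cos(mx)^2 dx = π, and cross terms integrate to 0.
So ∫_{-π}^{π} f(x)^2 dx = 4^2 · π + 6^2 · π = (16 + 36)π.
Divide by 2π: (16 + 36)/2 = 26.
By Parseval, this equals Σ |c_n|^2.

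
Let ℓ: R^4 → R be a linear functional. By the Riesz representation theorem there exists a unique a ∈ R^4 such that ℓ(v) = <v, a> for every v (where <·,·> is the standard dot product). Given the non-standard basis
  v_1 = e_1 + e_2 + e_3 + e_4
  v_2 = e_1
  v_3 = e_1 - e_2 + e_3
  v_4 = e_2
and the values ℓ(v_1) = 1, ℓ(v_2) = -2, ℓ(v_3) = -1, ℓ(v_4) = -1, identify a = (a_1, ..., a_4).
a = (-2, -1, 0, 4)

Write a = (a_1, ..., a_4) in the standard basis. For each basis vector v_i, ℓ(v_i) = <v_i, a> is a linear equation in the a_j's. Collect the n equations into a matrix system V a = ℓ, where row i of V is v_i (expressed in the standard basis). Since V is invertible (lower-triangular with 1s on the diagonal, up to permutation), solve by back-substitution:
  V =
[[1, 1, 1, 1],
 [1, 0, 0, 0],
 [1, -1, 1, 0],
 [0, 1, 0, 0]]
  V a = (1, -2, -1, -1)
Solving gives a = (-2, -1, 0, 4).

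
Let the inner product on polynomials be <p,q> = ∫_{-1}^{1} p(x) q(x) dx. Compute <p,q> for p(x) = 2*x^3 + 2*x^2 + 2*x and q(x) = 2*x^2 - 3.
<p,q> = -12/5

Expand the product: p(x)·q(x) = 4*x^5 + 4*x^4 - 2*x^3 - 6*x^2 - 6*x.
∫_{-1}^{1} of each monomial x^k gives [2/(k+1) if k even, 0 if k odd]. Integrating term-by-term (or equivalently evaluating the antiderivative F(x) = 2*x^6/3 + 4*x^5/5 - x^4/2 - 2*x^3 - 3*x^2 at the endpoints):
  F(1) − F(−1) = -121/30 − (-49/30) = -12/5.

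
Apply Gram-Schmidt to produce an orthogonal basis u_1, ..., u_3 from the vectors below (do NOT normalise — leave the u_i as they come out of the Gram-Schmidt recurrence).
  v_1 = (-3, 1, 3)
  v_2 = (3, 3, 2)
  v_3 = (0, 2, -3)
Orthogonal basis:
  u_1 = (-3, 1, 3)
  u_2 = (3, 3, 2)
  u_3 = (-21/19, 45/19, -36/19)

Apply the Gram-Schmidt recurrence
  u_1 = v_1
  u_i = v_i − Σ_{j<i} ((v_i · u_j) / (u_j · u_j)) · u_j.

Step by step this gives:
  u_1 = (-3, 1, 3)
  u_2 = (3, 3, 2)
  u_3 = (-21/19, 45/19, -36/19)

Orthogonality check:
  u_2 · u_1 = 0 (should be 0)
  u_3 · u_1 = 0 (should be 0)
  u_3 · u_2 = 0 (should be 0)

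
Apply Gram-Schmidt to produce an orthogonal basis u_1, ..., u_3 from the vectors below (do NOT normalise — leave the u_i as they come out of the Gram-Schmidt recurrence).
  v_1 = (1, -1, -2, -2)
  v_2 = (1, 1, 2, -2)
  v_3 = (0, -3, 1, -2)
Orthogonal basis:
  u_1 = (1, -1, -2, -2)
  u_2 = (1, 1, 2, -2)
  u_3 = (-4/5, -14/5, 7/5, -2/5)

Apply the Gram-Schmidt recurrence
  u_1 = v_1
  u_i = v_i − Σ_{j<i} ((v_i · u_j) / (u_j · u_j)) · u_j.

Step by step this gives:
  u_1 = (1, -1, -2, -2)
  u_2 = (1, 1, 2, -2)
  u_3 = (-4/5, -14/5, 7/5, -2/5)

Orthogonality check:
  u_2 · u_1 = 0 (should be 0)
  u_3 · u_1 = 0 (should be 0)
  u_3 · u_2 = 0 (should be 0)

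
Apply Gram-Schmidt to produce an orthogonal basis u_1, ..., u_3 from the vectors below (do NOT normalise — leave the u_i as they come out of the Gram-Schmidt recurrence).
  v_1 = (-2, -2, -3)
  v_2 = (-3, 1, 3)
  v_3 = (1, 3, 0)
Orthogonal basis:
  u_1 = (-2, -2, -3)
  u_2 = (-61/17, 7/17, 36/17)
  u_3 = (-63/149, 315/149, -168/149)

Apply the Gram-Schmidt recurrence
  u_1 = v_1
  u_i = v_i − Σ_{j<i} ((v_i · u_j) / (u_j · u_j)) · u_j.

Step by step this gives:
  u_1 = (-2, -2, -3)
  u_2 = (-61/17, 7/17, 36/17)
  u_3 = (-63/149, 315/149, -168/149)

Orthogonality check:
  u_2 · u_1 = 0 (should be 0)
  u_3 · u_1 = 0 (should be 0)
  u_3 · u_2 = 0 (should be 0)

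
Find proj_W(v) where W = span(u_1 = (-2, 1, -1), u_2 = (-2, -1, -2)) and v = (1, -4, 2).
proj_W(v) = (68/29, -90/29, 6/29)

Set up U = [u_1 | ... | u_2] ∈ R^(3×2). The projector onto W = col(U) is P = U (U^T U)^(-1) U^T.
Compute U^T U =
  [6, 5]
  [5, 9],
and U^T v = (-8, -2).
Solve U^T U · c = U^T v for the coefficients: c = (-62/29, 28/29). The projection is proj_W(v) = U c.
Check: (v - proj_W(v)) · u_1 = 0  (should be 0).
Check: (v - proj_W(v)) · u_2 = 0  (should be 0).
Result: proj_W(v) = (68/29, -90/29, 6/29).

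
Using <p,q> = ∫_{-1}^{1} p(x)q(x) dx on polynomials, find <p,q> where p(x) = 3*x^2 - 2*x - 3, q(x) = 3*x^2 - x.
<p,q> = -16/15

Expand the product: p(x)·q(x) = 9*x^4 - 9*x^3 - 7*x^2 + 3*x.
∫_{-1}^{1} of each monomial x^k gives [2/(k+1) if k even, 0 if k odd]. Integrating term-by-term (or equivalently evaluating the antiderivative F(x) = 9*x^5/5 - 9*x^4/4 - 7*x^3/3 + 3*x^2/2 at the endpoints):
  F(1) − F(−1) = -77/60 − (-13/60) = -16/15.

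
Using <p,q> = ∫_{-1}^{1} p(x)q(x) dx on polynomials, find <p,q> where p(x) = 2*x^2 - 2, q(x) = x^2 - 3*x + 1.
<p,q> = -16/5

Expand the product: p(x)·q(x) = 2*x^4 - 6*x^3 + 6*x - 2.
∫_{-1}^{1} of each monomial x^k gives [2/(k+1) if k even, 0 if k odd]. Integrating term-by-term (or equivalently evaluating the antiderivative F(x) = 2*x^5/5 - 3*x^4/2 + 3*x^2 - 2*x at the endpoints):
  F(1) − F(−1) = -1/10 − (31/10) = -16/5.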